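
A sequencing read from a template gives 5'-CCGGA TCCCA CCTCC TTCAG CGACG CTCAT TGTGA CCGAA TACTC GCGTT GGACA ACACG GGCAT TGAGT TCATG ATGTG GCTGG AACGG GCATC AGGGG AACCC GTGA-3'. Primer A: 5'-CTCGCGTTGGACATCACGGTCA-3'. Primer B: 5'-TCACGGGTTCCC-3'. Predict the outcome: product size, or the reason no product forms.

Primer A (CTCGCGTTGGACATCACGGTCA) does not match the top strand, and its reverse complement TGACCGTGATGTCCAACGCGAG does not match either.
With no annealing site for primer A, no amplification occurs.

No product — primer A has no binding site in the template.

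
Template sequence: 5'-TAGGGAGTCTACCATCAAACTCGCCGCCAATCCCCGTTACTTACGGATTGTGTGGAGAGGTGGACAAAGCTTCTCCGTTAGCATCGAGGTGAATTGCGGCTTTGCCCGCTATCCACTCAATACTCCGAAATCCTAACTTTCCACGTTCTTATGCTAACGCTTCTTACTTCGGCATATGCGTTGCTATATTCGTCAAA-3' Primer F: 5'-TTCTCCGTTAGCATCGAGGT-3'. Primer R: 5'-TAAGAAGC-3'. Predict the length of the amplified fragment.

96 bp

The forward primer matches the template at positions 71–90.
The reverse primer's reverse complement is GCTTCTTA, which matches the template at positions 159–166.
The product runs from position 71 to position 166, so its length is 166 − 71 + 1 = 96 bp.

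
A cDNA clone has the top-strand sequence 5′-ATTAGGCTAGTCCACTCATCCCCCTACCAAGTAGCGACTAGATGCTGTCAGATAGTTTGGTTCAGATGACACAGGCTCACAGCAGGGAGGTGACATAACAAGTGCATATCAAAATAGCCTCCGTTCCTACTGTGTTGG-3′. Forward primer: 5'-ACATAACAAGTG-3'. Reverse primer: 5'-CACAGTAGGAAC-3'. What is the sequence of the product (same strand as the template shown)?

The forward primer matches the template at positions 93–104.
Reverse complement of the reverse primer: GTTCCTACTGTG. This occurs on the top strand at positions 123–134.
The product is the template from position 93 through 134 (42 bp).

5'-ACATAACAAGTGCATATCAAAATAGCCTCCGTTCCTACTGTG-3'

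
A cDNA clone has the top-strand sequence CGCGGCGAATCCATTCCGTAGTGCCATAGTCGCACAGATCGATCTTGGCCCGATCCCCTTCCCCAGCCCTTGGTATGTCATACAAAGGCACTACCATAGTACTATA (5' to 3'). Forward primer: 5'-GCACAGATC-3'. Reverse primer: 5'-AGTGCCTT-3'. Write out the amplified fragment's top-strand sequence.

Forward primer GCACAGATC is found on the top strand at positions 32–40.
Taking the reverse complement of AGTGCCTT gives AAGGCACT, found at positions 85–92 on the template; the primer anneals here to the top strand with its 3' end pointing upstream.
The product is the template from position 32 through 92 (61 bp).

5'-GCACAGATCGATCTTGGCCCGATCCCCTTCCCCAGCCCTTGGTATGTCATACAAAGGCACT-3'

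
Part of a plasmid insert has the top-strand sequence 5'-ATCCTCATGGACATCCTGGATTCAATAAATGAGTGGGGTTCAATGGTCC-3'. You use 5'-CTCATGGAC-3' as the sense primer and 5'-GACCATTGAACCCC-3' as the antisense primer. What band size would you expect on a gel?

45 bp

Forward primer CTCATGGAC is found on the top strand at positions 4–12.
Reverse complement of the reverse primer: GGGGTTCAATGGTC. This occurs on the top strand at positions 35–48.
Amplicon spans positions 4–48: 45 bp.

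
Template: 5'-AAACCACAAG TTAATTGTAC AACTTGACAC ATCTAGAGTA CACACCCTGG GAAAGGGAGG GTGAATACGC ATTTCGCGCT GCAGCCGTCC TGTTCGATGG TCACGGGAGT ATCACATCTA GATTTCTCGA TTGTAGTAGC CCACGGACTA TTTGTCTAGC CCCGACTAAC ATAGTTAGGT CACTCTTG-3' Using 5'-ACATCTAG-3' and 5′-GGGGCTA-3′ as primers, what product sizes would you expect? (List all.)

The forward primer ACATCTAG matches the top strand at positions 29–36, 114–121.
The reverse primer's reverse complement is TAGCCCC, matching at positions 157–163.
Each forward site pairs with the reverse site to give a product ending at position 163: sizes 135, 50 bp.

135 bp, 50 bp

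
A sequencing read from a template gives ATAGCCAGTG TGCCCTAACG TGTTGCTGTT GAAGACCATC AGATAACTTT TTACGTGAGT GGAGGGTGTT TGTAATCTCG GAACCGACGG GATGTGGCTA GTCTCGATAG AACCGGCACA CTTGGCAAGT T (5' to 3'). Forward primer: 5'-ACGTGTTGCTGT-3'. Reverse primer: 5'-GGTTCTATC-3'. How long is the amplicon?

97 bp

The forward primer matches the template at positions 18–29.
The reverse primer's reverse complement is GATAGAACC, which matches the template at positions 106–114.
Amplicon spans positions 18–114: 97 bp.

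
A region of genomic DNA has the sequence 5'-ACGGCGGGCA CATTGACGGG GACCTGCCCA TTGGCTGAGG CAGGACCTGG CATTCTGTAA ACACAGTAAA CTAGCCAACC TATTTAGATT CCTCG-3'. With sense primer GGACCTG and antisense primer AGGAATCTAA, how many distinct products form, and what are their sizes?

The forward primer GGACCTG matches the top strand at positions 20–26, 43–49.
The reverse primer's reverse complement is TTAGATTCCT, matching at positions 84–93.
Each forward site pairs with the reverse site to give a product ending at position 93: sizes 74, 51 bp.

Two products: 74 bp, 51 bp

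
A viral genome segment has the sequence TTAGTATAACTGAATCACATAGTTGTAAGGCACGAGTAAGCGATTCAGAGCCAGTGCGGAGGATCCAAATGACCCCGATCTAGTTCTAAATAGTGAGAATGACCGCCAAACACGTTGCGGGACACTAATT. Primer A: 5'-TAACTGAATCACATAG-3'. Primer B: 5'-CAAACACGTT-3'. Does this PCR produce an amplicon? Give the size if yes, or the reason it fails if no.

Primer A (TAACTGAATCACATAG) matches the top strand at positions 7–22 (3' end points downstream).
Primer B (CAAACACGTT) also matches the top strand directly, at positions 107–116 — its reverse complement AACGTGTTTG is not present.
Both primers anneal to the bottom strand with 3' ends pointing the same way, so neither can prime synthesis back toward the other.

No product — both primers anneal to the same strand and extend in the same direction.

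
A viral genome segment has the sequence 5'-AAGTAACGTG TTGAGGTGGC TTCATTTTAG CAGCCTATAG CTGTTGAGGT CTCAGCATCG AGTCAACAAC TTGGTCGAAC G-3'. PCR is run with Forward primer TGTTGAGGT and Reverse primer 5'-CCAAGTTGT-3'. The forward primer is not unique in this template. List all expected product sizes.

The forward primer TGTTGAGGT matches the top strand at positions 9–17, 42–50.
The reverse primer's reverse complement is ACAACTTGG, matching at positions 66–74.
Each forward site pairs with the reverse site to give a product ending at position 74: sizes 66, 33 bp.

66 bp, 33 bp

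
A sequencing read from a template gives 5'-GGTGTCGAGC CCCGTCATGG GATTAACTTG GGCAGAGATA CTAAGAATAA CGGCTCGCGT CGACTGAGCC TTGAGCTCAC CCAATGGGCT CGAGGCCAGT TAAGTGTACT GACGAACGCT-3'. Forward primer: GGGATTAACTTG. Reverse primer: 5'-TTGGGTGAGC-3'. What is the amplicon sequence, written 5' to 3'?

Forward primer GGGATTAACTTG is found on the top strand at positions 19–30.
Reverse complement of the reverse primer: GCTCACCCAA. This occurs on the top strand at positions 75–84.
The product is the template from position 19 through 84 (66 bp).

5'-GGGATTAACTTGGGCAGAGATACTAAGAATAACGGCTCGCGTCGACTGAGCCTTGAGCTCACCCAA-3'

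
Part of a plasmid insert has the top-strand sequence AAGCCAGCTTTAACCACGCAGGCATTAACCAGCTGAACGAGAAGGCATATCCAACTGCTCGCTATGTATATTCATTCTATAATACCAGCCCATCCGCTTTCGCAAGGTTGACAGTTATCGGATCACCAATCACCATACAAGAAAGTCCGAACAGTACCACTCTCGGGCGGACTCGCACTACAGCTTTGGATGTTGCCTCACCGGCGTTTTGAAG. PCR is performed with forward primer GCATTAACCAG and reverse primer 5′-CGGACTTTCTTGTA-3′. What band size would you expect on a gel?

Forward primer GCATTAACCAG is found on the top strand at positions 22–32.
Reverse complement of the reverse primer: TACAAGAAAGTCCG. This occurs on the top strand at positions 136–149.
Amplicon spans positions 22–149: 128 bp.

128 bp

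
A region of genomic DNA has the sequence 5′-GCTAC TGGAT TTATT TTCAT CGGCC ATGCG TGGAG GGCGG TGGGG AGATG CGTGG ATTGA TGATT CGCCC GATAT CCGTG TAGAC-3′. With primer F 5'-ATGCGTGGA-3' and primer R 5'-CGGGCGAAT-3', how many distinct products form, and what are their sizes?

Two products: 46 bp, 24 bp

The forward primer ATGCGTGGA matches the top strand at positions 26–34, 48–56.
The reverse primer's reverse complement is ATTCGCCCG, matching at positions 63–71.
Each forward site pairs with the reverse site to give a product ending at position 71: sizes 46, 24 bp.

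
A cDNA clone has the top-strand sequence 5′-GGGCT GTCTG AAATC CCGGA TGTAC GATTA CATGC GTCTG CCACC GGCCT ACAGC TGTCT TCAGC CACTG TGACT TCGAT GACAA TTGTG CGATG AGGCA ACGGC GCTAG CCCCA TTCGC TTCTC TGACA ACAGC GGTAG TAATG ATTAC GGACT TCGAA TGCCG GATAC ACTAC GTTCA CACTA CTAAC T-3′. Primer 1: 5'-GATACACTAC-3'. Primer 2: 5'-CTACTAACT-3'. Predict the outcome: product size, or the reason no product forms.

Primer 1 (GATACACTAC) matches the top strand at positions 166–175 (3' end points downstream).
Primer 2 (CTACTAACT) also matches the top strand directly, at positions 183–191 — its reverse complement AGTTAGTAG is not present.
Both primers anneal to the bottom strand with 3' ends pointing the same way, so neither can prime synthesis back toward the other.

No product — both primers anneal to the same strand and extend in the same direction.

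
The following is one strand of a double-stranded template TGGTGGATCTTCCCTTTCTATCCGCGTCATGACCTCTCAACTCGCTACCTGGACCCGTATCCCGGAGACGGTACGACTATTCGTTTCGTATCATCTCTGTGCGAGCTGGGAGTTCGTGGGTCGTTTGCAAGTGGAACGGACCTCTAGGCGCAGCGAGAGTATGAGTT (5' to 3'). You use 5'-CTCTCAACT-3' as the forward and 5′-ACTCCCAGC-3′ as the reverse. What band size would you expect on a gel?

80 bp

The forward primer matches the template at positions 34–42.
Reverse complement of the reverse primer: GCTGGGAGT. This occurs on the top strand at positions 105–113.
Amplicon spans positions 34–113: 80 bp.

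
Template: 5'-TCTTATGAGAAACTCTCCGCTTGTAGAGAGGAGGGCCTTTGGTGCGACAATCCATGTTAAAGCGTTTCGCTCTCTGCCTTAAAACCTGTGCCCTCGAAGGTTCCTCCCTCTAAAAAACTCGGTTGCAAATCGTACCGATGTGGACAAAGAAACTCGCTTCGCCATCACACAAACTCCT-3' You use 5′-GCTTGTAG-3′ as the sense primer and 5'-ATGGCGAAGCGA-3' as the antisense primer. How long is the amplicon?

147 bp

The forward primer matches the template at positions 19–26.
Reverse complement of the reverse primer: TCGCTTCGCCAT. This occurs on the top strand at positions 154–165.
Product length = (reverse-primer end) − (forward-primer start) + 1 = 165 − 19 + 1 = 147 bp.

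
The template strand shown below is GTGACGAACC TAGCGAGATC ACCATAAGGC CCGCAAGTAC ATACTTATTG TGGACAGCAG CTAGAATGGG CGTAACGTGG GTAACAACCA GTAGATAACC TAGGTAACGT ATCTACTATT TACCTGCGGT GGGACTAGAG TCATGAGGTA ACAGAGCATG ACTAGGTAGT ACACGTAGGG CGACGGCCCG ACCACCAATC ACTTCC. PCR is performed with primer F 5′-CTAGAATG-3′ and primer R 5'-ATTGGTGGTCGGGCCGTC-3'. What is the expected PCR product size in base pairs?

139 bp

Forward primer CTAGAATG is found on the top strand at positions 61–68.
Reverse complement of the reverse primer: GACGGCCCGACCACCAAT. This occurs on the top strand at positions 182–199.
The product runs from position 61 to position 199, so its length is 199 − 61 + 1 = 139 bp.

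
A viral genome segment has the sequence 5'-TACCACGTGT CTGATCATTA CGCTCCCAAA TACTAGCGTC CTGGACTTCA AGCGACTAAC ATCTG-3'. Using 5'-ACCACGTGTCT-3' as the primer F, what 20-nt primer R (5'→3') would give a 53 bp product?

The forward primer binds at positions 2–12, so a 53 bp product ends at position 2 + 53 − 1 = 54.
The reverse primer anneals to the top strand over positions 35–54, i.e. to AGCGTCCTGGACTTCAAGCG.
Its sequence written 5'→3' is the reverse complement: CGCTTGAAGTCCAGGACGCT.

5'-CGCTTGAAGTCCAGGACGCT-3'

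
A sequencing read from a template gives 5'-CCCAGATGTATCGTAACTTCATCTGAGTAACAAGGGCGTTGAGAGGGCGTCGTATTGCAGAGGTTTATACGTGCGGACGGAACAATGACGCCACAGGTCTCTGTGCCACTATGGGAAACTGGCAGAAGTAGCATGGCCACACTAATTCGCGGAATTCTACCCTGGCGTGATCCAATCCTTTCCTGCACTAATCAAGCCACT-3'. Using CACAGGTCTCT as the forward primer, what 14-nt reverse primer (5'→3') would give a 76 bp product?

5'-CGCCAGGGTAGAAT-3'

The forward primer binds at positions 92–102, so a 76 bp product ends at position 92 + 76 − 1 = 167.
The reverse primer anneals to the top strand over positions 154–167, i.e. to ATTCTACCCTGGCG.
Its sequence written 5'→3' is the reverse complement: CGCCAGGGTAGAAT.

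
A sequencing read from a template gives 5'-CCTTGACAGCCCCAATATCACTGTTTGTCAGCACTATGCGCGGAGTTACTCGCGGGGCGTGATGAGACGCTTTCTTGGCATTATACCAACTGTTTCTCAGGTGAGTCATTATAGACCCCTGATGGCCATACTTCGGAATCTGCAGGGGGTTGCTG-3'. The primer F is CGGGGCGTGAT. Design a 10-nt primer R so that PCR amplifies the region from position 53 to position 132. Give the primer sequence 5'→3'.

The product's 3' end on the top strand is position 132.
The reverse primer anneals to the top strand over positions 123–132, i.e. to TGGCCATACT.
Its sequence written 5'→3' is the reverse complement: AGTATGGCCA.

5'-AGTATGGCCA-3'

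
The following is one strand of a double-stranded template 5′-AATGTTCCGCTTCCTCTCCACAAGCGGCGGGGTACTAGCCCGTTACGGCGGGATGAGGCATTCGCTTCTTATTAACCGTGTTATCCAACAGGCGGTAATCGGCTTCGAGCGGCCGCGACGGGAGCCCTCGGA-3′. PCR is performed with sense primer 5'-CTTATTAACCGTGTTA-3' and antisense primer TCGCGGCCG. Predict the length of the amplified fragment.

51 bp

Forward primer CTTATTAACCGTGTTA is found on the top strand at positions 68–83.
Reverse complement of the reverse primer: CGGCCGCGA. This occurs on the top strand at positions 110–118.
Amplicon spans positions 68–118: 51 bp.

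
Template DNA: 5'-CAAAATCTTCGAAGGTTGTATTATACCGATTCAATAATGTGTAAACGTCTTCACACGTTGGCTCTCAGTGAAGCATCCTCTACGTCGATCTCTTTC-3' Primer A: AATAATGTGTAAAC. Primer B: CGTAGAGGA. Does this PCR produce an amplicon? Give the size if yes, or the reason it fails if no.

Primer A (AATAATGTGTAAAC) matches the top strand at positions 33–46; it acts as a forward primer.
Primer B's reverse complement is TCCTCTACG, matching the top strand at positions 76–84; it acts as a reverse primer.
The 3' ends face each other across positions 33–84, giving a 52 bp product.

Yes — a 52 bp product.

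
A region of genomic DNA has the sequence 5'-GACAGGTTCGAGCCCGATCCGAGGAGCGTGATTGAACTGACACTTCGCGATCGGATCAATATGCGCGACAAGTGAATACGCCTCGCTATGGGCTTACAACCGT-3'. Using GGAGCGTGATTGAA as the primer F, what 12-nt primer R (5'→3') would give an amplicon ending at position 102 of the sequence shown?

The forward primer binds at positions 23–36; the product's 3' end on the top strand is position 102.
The reverse primer anneals to the top strand over positions 91–102, i.e. to GGCTTACAACCG.
Its sequence written 5'→3' is the reverse complement: CGGTTGTAAGCC.

5'-CGGTTGTAAGCC-3'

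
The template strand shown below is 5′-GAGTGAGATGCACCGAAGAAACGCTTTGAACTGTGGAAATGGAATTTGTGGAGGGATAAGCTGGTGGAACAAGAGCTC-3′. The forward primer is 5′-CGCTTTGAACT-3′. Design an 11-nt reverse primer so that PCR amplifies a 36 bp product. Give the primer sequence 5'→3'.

5'-ATCCCTCCACA-3'

The forward primer binds at positions 22–32, so a 36 bp product ends at position 22 + 36 − 1 = 57.
The reverse primer anneals to the top strand over positions 47–57, i.e. to TGTGGAGGGAT.
Its sequence written 5'→3' is the reverse complement: ATCCCTCCACA.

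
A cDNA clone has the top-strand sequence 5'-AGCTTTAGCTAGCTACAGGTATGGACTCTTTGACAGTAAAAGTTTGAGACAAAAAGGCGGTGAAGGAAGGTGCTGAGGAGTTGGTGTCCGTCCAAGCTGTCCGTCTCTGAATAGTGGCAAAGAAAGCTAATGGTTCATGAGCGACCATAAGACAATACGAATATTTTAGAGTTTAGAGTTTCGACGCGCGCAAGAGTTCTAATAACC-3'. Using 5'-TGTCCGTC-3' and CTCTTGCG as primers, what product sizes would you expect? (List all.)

112 bp, 99 bp

The forward primer TGTCCGTC matches the top strand at positions 85–92, 98–105.
The reverse primer's reverse complement is CGCAAGAG, matching at positions 189–196.
Each forward site pairs with the reverse site to give a product ending at position 196: sizes 112, 99 bp.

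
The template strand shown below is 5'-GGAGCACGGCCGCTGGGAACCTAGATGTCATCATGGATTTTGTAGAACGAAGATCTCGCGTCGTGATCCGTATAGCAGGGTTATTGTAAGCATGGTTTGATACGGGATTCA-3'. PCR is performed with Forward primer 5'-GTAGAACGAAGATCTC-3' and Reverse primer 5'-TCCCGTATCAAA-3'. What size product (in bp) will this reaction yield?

66 bp

The forward primer matches the template at positions 42–57.
The reverse primer's reverse complement is TTTGATACGGGA, which matches the template at positions 96–107.
The product runs from position 42 to position 107, so its length is 107 − 42 + 1 = 66 bp.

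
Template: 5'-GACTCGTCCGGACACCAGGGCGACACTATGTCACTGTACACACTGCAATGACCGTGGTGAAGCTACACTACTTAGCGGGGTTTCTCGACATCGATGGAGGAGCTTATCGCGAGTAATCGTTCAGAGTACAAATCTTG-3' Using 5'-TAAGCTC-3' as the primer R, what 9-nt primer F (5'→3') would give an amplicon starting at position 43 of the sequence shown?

The reverse primer's reverse complement GAGCTTA matches the template at positions 100–106; the product starts at position 43.
The forward primer is identical to the top strand over positions 43–51: CTGCAATGA.

5'-CTGCAATGA-3'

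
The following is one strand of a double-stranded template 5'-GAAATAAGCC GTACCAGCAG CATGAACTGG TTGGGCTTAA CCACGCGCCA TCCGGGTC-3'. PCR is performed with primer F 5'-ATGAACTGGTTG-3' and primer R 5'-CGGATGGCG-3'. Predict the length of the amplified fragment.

The forward primer matches the template at positions 22–33.
Taking the reverse complement of CGGATGGCG gives CGCCATCCG, found at positions 46–54 on the template; the primer anneals here to the top strand with its 3' end pointing upstream.
The product runs from position 22 to position 54, so its length is 54 − 22 + 1 = 33 bp.

33 bp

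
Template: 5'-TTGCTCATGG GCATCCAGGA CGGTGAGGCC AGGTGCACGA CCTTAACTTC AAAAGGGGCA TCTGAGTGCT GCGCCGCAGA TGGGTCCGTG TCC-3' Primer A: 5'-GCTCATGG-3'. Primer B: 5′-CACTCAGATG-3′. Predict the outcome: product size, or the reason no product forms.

Yes — a 66 bp product.

Primer A (GCTCATGG) matches the top strand at positions 3–10; it acts as a forward primer.
Primer B's reverse complement is CATCTGAGTG, matching the top strand at positions 59–68; it acts as a reverse primer.
The 3' ends face each other across positions 3–68, giving a 66 bp product.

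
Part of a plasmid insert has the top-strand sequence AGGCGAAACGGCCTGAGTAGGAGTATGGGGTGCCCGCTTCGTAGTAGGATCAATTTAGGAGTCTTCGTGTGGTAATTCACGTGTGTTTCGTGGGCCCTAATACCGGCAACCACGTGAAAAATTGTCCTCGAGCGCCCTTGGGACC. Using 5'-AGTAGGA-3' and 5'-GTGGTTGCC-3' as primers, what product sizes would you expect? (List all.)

The forward primer AGTAGGA matches the top strand at positions 16–22, 43–49.
The reverse primer's reverse complement is GGCAACCAC, matching at positions 105–113.
Each forward site pairs with the reverse site to give a product ending at position 113: sizes 98, 71 bp.

98 bp, 71 bp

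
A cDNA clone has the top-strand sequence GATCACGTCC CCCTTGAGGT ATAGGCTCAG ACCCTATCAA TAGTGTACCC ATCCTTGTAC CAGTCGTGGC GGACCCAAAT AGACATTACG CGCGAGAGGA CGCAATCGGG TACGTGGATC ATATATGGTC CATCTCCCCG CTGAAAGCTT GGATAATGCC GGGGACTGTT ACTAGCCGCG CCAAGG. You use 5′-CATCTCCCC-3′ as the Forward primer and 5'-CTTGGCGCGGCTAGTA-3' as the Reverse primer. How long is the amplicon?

55 bp

The forward primer matches the template at positions 131–139.
Reverse complement of the reverse primer: TACTAGCCGCGCCAAG. This occurs on the top strand at positions 170–185.
Amplicon spans positions 131–185: 55 bp.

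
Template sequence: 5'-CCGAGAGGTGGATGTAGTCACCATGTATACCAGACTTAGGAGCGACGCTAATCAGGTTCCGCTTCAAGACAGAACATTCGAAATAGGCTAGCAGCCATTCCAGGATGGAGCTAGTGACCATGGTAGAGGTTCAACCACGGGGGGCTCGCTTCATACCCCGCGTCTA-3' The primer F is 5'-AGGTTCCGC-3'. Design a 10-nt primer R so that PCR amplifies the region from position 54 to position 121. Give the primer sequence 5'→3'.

The product's 3' end on the top strand is position 121.
The reverse primer anneals to the top strand over positions 112–121, i.e. to TAGTGACCAT.
Its sequence written 5'→3' is the reverse complement: ATGGTCACTA.

5'-ATGGTCACTA-3'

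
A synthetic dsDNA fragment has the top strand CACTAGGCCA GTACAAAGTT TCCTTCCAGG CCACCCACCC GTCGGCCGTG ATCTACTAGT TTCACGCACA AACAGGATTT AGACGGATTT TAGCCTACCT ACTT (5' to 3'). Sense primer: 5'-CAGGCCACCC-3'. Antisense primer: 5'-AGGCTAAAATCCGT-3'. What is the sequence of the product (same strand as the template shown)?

5'-CAGGCCACCCACCCGTCGGCCGTGATCTACTAGTTTCACGCACAAACAGGATTTAGACGGATTTTAGCCT-3'

Forward primer CAGGCCACCC is found on the top strand at positions 27–36.
Reverse complement of the reverse primer: ACGGATTTTAGCCT. This occurs on the top strand at positions 83–96.
The product is the template from position 27 through 96 (70 bp).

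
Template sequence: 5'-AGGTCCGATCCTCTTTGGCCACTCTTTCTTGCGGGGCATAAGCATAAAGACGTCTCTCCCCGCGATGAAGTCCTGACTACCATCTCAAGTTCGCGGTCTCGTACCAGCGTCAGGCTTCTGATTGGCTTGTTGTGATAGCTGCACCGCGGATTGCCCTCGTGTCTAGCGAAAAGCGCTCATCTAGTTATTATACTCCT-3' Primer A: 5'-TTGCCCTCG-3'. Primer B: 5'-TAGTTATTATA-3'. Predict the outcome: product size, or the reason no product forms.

No product — both primers anneal to the same strand and extend in the same direction.

Primer A (TTGCCCTCG) matches the top strand at positions 151–159 (3' end points downstream).
Primer B (TAGTTATTATA) also matches the top strand directly, at positions 182–192 — its reverse complement TATAATAACTA is not present.
Both primers anneal to the bottom strand with 3' ends pointing the same way, so neither can prime synthesis back toward the other.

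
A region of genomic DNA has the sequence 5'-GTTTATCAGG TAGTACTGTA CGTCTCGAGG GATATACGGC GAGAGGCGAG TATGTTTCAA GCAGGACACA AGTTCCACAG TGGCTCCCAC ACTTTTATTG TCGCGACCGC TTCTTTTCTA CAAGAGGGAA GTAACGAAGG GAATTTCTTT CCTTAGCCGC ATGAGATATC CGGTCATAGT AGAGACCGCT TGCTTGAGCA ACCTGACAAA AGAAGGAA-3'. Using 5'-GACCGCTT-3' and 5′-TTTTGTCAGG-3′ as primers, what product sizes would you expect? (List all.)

The forward primer GACCGCTT matches the top strand at positions 105–112, 184–191.
The reverse primer's reverse complement is CCTGACAAAA, matching at positions 202–211.
Each forward site pairs with the reverse site to give a product ending at position 211: sizes 107, 28 bp.

107 bp, 28 bp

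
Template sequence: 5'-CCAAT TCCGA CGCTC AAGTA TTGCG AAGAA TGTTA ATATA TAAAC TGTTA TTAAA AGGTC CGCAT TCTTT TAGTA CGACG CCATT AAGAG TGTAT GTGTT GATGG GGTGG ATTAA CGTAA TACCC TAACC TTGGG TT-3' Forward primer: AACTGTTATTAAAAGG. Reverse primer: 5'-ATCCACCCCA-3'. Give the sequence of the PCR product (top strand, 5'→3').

5'-AACTGTTATTAAAAGGTCCGCATTCTTTTAGTACGACGCCATTAAGAGTGTATGTGTTGATGGGGTGGAT-3'

Forward primer AACTGTTATTAAAAGG is found on the top strand at positions 43–58.
The reverse primer's reverse complement is TGGGGTGGAT, which matches the template at positions 103–112.
The product is the template from position 43 through 112 (70 bp).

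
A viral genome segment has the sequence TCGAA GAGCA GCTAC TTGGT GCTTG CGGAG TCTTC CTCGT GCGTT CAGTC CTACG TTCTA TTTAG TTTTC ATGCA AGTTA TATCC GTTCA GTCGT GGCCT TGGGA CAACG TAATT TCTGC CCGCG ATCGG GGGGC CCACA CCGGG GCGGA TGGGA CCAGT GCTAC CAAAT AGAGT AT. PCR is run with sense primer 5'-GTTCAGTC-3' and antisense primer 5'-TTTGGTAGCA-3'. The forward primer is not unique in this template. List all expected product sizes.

The forward primer GTTCAGTC matches the top strand at positions 43–50, 86–93.
The reverse primer's reverse complement is TGCTACCAAA, matching at positions 160–169.
Each forward site pairs with the reverse site to give a product ending at position 169: sizes 127, 84 bp.

127 bp, 84 bp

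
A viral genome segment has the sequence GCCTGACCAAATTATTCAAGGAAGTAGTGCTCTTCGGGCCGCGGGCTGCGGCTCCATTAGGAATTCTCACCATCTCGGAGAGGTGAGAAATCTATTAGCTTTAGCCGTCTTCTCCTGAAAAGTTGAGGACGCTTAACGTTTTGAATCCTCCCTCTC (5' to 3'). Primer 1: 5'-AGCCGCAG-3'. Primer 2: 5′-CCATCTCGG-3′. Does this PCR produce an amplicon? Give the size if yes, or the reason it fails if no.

No product — the primers' 3' ends point away from each other.

Primer 1 (AGCCGCAG) has reverse complement CTGCGGCT, which matches the top strand at positions 46–53; primer 1 anneals to the top strand there with its 3' end pointing upstream toward position 46.
Primer 2 (CCATCTCGG) matches the top strand directly at positions 70–78; it anneals to the bottom strand with its 3' end pointing downstream toward position 78.
The 3' ends diverge (primer 1 extends toward position 1, primer 2 toward position 156), so the primers never converge on a shared product.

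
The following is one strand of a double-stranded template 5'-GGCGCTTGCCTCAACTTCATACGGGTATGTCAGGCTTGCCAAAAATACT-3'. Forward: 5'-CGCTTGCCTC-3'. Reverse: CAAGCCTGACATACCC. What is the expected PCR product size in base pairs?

Scanning the template, CGCTTGCCTC occurs at positions 3–12; this primer anneals to the bottom strand there with its 3' end pointing downstream.
Reverse complement of the reverse primer: GGGTATGTCAGGCTTG. This occurs on the top strand at positions 23–38.
Amplicon spans positions 3–38: 36 bp.

36 bp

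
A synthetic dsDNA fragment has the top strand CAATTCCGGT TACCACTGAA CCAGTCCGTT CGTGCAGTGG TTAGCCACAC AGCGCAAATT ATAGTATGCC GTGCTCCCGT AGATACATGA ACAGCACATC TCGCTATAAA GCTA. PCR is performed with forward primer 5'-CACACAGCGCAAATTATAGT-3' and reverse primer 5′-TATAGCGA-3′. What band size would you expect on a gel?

63 bp

The forward primer matches the template at positions 46–65.
Reverse complement of the reverse primer: TCGCTATA. This occurs on the top strand at positions 101–108.
Product length = (reverse-primer end) − (forward-primer start) + 1 = 108 − 46 + 1 = 63 bp.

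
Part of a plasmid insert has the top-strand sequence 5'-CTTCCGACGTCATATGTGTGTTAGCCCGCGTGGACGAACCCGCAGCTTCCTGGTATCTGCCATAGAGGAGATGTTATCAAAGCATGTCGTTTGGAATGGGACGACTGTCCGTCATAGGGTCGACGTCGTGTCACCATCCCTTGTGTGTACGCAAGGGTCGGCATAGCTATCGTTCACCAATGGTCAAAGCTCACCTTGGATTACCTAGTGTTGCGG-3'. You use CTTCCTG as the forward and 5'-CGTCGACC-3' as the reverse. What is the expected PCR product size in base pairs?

80 bp

Scanning the template, CTTCCTG occurs at positions 46–52; this primer anneals to the bottom strand there with its 3' end pointing downstream.
The reverse primer's reverse complement is GGTCGACG, which matches the template at positions 118–125.
Product length = (reverse-primer end) − (forward-primer start) + 1 = 125 − 46 + 1 = 80 bp.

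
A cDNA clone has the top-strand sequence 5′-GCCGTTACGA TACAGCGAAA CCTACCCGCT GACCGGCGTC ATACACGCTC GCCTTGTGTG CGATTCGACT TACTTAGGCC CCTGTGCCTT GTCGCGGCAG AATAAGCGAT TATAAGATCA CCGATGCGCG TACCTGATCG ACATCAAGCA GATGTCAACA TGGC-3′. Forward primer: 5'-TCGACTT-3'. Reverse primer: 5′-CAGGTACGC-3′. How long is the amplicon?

72 bp

Forward primer TCGACTT is found on the top strand at positions 65–71.
The reverse primer's reverse complement is GCGTACCTG, which matches the template at positions 128–136.
The product runs from position 65 to position 136, so its length is 136 − 65 + 1 = 72 bp.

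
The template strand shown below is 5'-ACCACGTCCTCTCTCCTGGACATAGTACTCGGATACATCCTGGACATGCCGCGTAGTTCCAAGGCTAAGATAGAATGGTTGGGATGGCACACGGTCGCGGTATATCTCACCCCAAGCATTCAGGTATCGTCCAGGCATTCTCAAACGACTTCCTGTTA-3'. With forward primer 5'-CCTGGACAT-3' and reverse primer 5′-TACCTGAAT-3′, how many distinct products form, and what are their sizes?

The forward primer CCTGGACAT matches the top strand at positions 15–23, 39–47.
The reverse primer's reverse complement is ATTCAGGTA, matching at positions 118–126.
Each forward site pairs with the reverse site to give a product ending at position 126: sizes 112, 88 bp.

Two products: 112 bp, 88 bp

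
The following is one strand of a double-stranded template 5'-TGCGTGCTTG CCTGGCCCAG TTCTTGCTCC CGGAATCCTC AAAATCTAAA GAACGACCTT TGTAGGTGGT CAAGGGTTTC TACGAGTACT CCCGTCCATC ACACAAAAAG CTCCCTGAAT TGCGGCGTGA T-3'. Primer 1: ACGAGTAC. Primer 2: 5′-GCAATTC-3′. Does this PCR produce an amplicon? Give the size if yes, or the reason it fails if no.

Yes — a 42 bp product.

Primer 1 (ACGAGTAC) matches the top strand at positions 82–89; it acts as a forward primer.
Primer 2's reverse complement is GAATTGC, matching the top strand at positions 117–123; it acts as a reverse primer.
The 3' ends face each other across positions 82–123, giving a 42 bp product.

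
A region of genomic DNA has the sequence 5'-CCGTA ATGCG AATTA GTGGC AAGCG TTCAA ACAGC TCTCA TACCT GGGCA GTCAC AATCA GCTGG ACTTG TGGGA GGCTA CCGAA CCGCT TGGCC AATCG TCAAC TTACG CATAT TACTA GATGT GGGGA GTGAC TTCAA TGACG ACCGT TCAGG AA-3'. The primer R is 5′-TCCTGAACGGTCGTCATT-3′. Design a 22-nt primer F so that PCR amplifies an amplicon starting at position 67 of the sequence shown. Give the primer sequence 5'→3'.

5'-CTTGTGGGAGGCTACCGAACCG-3'

The reverse primer's reverse complement AATGACGACCGTTCAGGA matches the template at positions 139–156; the product starts at position 67.
The forward primer is identical to the top strand over positions 67–88: CTTGTGGGAGGCTACCGAACCG.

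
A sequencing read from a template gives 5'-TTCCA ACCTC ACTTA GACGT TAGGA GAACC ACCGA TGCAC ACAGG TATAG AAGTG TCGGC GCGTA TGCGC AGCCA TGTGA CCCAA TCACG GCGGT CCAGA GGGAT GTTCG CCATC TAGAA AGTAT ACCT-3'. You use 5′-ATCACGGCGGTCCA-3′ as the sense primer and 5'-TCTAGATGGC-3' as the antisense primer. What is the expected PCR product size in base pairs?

35 bp

Scanning the template, ATCACGGCGGTCCA occurs at positions 85–98; this primer anneals to the bottom strand there with its 3' end pointing downstream.
Reverse complement of the reverse primer: GCCATCTAGA. This occurs on the top strand at positions 110–119.
Amplicon spans positions 85–119: 35 bp.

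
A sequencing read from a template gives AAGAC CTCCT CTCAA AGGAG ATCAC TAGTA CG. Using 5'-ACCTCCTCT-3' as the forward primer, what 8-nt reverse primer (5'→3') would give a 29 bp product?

5'-CGTACTAG-3'

The forward primer binds at positions 4–12, so a 29 bp product ends at position 4 + 29 − 1 = 32.
The reverse primer anneals to the top strand over positions 25–32, i.e. to CTAGTACG.
Its sequence written 5'→3' is the reverse complement: CGTACTAG.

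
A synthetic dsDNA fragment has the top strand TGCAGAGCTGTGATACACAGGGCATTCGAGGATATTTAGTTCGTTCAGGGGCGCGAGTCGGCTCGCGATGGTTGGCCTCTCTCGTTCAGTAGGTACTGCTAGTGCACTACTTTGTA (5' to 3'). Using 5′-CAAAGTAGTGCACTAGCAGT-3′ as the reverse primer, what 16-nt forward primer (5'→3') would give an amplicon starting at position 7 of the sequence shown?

5'-GCTGTGATACACAGGG-3'

The reverse primer's reverse complement ACTGCTAGTGCACTACTTTG matches the template at positions 95–114; the product starts at position 7.
The forward primer is identical to the top strand over positions 7–22: GCTGTGATACACAGGG.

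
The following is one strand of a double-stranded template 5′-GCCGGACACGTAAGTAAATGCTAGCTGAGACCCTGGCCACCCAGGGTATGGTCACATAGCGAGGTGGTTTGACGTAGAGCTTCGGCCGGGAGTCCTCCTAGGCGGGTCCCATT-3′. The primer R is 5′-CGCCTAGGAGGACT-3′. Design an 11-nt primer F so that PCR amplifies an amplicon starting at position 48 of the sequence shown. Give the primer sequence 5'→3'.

5'-ATGGTCACATA-3'

The reverse primer's reverse complement AGTCCTCCTAGGCG matches the template at positions 91–104; the product starts at position 48.
The forward primer is identical to the top strand over positions 48–58: ATGGTCACATA.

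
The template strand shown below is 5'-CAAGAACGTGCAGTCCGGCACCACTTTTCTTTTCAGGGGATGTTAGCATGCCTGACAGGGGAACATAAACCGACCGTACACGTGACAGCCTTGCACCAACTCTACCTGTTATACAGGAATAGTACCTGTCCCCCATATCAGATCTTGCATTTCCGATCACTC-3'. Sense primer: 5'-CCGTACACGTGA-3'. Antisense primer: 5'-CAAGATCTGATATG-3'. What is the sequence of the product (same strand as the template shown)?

5'-CCGTACACGTGACAGCCTTGCACCAACTCTACCTGTTATACAGGAATAGTACCTGTCCCCCATATCAGATCTTG-3'

Forward primer CCGTACACGTGA is found on the top strand at positions 74–85.
The reverse primer's reverse complement is CATATCAGATCTTG, which matches the template at positions 134–147.
The product is the template from position 74 through 147 (74 bp).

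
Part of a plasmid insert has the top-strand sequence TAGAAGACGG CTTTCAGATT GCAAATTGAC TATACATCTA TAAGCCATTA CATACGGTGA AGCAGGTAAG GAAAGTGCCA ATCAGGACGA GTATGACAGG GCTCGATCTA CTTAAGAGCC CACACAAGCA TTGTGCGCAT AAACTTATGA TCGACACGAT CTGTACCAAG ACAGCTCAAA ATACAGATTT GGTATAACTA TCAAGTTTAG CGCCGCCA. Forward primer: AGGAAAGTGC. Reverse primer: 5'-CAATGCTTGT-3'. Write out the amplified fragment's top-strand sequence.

5'-AGGAAAGTGCCAATCAGGACGAGTATGACAGGGCTCGATCTACTTAAGAGCCCACACAAGCATTG-3'

Scanning the template, AGGAAAGTGC occurs at positions 69–78; this primer anneals to the bottom strand there with its 3' end pointing downstream.
Reverse complement of the reverse primer: ACAAGCATTG. This occurs on the top strand at positions 124–133.
The product is the template from position 69 through 133 (65 bp).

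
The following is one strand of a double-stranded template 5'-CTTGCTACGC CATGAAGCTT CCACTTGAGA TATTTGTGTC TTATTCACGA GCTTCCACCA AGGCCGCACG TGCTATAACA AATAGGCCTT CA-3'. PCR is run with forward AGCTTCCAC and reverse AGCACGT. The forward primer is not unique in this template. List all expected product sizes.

59 bp, 25 bp

The forward primer AGCTTCCAC matches the top strand at positions 16–24, 50–58.
The reverse primer's reverse complement is ACGTGCT, matching at positions 68–74.
Each forward site pairs with the reverse site to give a product ending at position 74: sizes 59, 25 bp.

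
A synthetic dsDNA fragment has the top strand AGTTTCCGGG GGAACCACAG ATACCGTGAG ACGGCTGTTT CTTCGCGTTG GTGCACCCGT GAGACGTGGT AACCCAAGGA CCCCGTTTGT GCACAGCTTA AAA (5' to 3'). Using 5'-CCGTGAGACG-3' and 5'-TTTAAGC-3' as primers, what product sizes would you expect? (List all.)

The forward primer CCGTGAGACG matches the top strand at positions 24–33, 57–66.
The reverse primer's reverse complement is GCTTAAA, matching at positions 96–102.
Each forward site pairs with the reverse site to give a product ending at position 102: sizes 79, 46 bp.

79 bp, 46 bp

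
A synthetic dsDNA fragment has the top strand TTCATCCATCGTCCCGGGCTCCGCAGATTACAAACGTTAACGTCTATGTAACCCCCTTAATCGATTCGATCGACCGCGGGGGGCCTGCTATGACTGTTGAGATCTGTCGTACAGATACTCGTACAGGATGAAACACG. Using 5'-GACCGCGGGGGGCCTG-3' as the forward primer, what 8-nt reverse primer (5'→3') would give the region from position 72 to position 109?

The product's 3' end on the top strand is position 109.
The reverse primer anneals to the top strand over positions 102–109, i.e. to ATCTGTCG.
Its sequence written 5'→3' is the reverse complement: CGACAGAT.

5'-CGACAGAT-3'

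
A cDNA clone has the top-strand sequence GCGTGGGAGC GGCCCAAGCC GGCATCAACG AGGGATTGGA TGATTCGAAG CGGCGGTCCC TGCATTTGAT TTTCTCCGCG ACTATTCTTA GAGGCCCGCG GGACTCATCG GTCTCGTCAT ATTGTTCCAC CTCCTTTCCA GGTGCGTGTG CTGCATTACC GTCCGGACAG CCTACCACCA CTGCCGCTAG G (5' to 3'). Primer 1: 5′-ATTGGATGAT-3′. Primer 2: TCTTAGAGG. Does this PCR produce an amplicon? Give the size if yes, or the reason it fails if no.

No product — both primers anneal to the same strand and extend in the same direction.

Primer 1 (ATTGGATGAT) matches the top strand at positions 35–44 (3' end points downstream).
Primer 2 (TCTTAGAGG) also matches the top strand directly, at positions 86–94 — its reverse complement CCTCTAAGA is not present.
Both primers anneal to the bottom strand with 3' ends pointing the same way, so neither can prime synthesis back toward the other.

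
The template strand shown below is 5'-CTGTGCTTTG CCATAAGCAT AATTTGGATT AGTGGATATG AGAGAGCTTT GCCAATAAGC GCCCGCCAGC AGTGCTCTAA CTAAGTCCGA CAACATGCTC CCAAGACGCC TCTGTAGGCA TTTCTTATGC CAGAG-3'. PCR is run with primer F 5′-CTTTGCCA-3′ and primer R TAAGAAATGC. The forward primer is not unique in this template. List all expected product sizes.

122 bp, 81 bp

The forward primer CTTTGCCA matches the top strand at positions 6–13, 47–54.
The reverse primer's reverse complement is GCATTTCTTA, matching at positions 118–127.
Each forward site pairs with the reverse site to give a product ending at position 127: sizes 122, 81 bp.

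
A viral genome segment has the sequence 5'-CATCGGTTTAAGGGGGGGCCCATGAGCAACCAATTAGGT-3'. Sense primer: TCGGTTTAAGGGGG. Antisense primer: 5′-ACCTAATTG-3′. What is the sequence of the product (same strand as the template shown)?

5'-TCGGTTTAAGGGGGGGCCCATGAGCAACCAATTAGGT-3'

The forward primer matches the template at positions 3–16.
Reverse complement of the reverse primer: CAATTAGGT. This occurs on the top strand at positions 31–39.
The product is the template from position 3 through 39 (37 bp).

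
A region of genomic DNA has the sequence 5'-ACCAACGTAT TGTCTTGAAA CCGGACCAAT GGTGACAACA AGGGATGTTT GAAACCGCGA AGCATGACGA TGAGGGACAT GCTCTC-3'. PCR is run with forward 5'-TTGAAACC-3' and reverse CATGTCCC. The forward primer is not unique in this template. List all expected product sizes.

67 bp, 33 bp

The forward primer TTGAAACC matches the top strand at positions 15–22, 49–56.
The reverse primer's reverse complement is GGGACATG, matching at positions 74–81.
Each forward site pairs with the reverse site to give a product ending at position 81: sizes 67, 33 bp.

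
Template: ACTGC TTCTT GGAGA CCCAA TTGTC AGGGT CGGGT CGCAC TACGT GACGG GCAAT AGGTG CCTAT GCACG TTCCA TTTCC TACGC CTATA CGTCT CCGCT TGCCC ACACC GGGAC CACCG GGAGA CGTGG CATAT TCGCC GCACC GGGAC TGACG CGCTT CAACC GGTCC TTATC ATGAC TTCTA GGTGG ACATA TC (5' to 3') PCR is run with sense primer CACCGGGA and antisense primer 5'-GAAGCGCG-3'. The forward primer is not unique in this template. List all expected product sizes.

55 bp, 46 bp, 20 bp

The forward primer CACCGGGA matches the top strand at positions 107–114, 116–123, 142–149.
The reverse primer's reverse complement is CGCGCTTC, matching at positions 154–161.
Each forward site pairs with the reverse site to give a product ending at position 161: sizes 55, 46, 20 bp.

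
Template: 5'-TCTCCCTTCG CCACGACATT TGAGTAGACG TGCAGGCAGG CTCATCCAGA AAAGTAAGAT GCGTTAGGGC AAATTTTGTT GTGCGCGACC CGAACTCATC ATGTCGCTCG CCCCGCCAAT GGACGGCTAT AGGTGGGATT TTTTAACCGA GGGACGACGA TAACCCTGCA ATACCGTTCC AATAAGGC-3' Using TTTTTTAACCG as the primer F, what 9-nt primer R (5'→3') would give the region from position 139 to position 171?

The product's 3' end on the top strand is position 171.
The reverse primer anneals to the top strand over positions 163–171, i.e. to ACCCTGCAA.
Its sequence written 5'→3' is the reverse complement: TTGCAGGGT.

5'-TTGCAGGGT-3'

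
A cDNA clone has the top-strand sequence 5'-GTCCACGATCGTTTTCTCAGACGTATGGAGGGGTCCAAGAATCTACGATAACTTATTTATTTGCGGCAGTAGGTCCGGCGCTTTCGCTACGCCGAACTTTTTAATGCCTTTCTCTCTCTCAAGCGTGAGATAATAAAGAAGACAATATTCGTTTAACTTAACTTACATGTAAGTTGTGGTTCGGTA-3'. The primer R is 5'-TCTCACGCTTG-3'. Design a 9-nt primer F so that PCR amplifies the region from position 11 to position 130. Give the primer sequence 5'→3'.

The reverse primer's reverse complement CAAGCGTGAGA matches the template at positions 120–130; the product starts at position 11.
The forward primer is identical to the top strand over positions 11–19: GTTTTCTCA.

5'-GTTTTCTCA-3'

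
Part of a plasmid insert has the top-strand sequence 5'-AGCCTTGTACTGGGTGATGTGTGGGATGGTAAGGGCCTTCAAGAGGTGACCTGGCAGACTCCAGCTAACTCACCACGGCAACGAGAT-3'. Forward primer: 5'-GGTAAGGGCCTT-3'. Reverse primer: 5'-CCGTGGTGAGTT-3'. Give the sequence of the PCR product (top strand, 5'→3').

Forward primer GGTAAGGGCCTT is found on the top strand at positions 28–39.
Taking the reverse complement of CCGTGGTGAGTT gives AACTCACCACGG, found at positions 67–78 on the template; the primer anneals here to the top strand with its 3' end pointing upstream.
The product is the template from position 28 through 78 (51 bp).

5'-GGTAAGGGCCTTCAAGAGGTGACCTGGCAGACTCCAGCTAACTCACCACGG-3'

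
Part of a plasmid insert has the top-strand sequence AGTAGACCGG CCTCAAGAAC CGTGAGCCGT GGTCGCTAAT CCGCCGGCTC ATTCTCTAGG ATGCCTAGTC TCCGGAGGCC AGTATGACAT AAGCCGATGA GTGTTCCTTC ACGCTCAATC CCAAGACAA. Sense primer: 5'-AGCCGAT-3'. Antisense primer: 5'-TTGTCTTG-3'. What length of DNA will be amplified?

Forward primer AGCCGAT is found on the top strand at positions 92–98.
The reverse primer's reverse complement is CAAGACAA, which matches the template at positions 122–129.
Product length = (reverse-primer end) − (forward-primer start) + 1 = 129 − 92 + 1 = 38 bp.

38 bp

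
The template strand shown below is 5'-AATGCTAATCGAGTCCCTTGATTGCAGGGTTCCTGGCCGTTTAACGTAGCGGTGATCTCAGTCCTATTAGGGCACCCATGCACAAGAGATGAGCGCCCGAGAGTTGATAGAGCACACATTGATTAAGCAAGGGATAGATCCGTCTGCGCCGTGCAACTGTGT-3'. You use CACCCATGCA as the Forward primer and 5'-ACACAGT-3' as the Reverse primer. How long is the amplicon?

Forward primer CACCCATGCA is found on the top strand at positions 73–82.
Taking the reverse complement of ACACAGT gives ACTGTGT, found at positions 156–162 on the template; the primer anneals here to the top strand with its 3' end pointing upstream.
The product runs from position 73 to position 162, so its length is 162 − 73 + 1 = 90 bp.

90 bp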